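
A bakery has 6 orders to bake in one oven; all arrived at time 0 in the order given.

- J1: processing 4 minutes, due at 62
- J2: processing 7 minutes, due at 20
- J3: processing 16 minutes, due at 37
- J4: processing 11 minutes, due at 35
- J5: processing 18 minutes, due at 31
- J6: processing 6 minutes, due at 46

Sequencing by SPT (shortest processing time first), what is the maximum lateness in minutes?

31

SPT (increasing processing time): J1 J6 J2 J4 J3 J5.
J1: 0→4, due 62, lateness -58
J6: 4→10, due 46, lateness -36
J2: 10→17, due 20, lateness -3
J4: 17→28, due 35, lateness -7
J3: 28→44, due 37, lateness 7
J5: 44→62, due 31, lateness 31
Maximum = 31.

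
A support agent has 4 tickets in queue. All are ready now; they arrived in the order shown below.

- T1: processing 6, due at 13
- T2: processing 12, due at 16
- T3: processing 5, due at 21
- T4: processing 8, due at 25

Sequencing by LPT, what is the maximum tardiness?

13

LPT (decreasing processing time): T2 T4 T1 T3.
T2: 0→12, due 16, tardiness 0
T4: 12→20, due 25, tardiness 0
T1: 20→26, due 13, tardiness 13
T3: 26→31, due 21, tardiness 10
Maximum = 13.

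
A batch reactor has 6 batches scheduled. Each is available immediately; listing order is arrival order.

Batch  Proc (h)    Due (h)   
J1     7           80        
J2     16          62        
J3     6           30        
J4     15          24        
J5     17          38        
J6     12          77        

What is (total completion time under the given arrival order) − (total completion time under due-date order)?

FIFO (arrival order): J1 J2 J3 J4 J5 J6.
J1: 0→7
J2: 7→23
J3: 23→29
J4: 29→44
J5: 44→61
J6: 61→73
Sum = 7+23+29+44+61+73 = 237.
EDD (increasing due date): J4 J3 J5 J2 J6 J1.
J4: 0→15
J3: 15→21
J5: 21→38
J2: 38→54
J6: 54→66
J1: 66→73
Sum = 15+21+38+54+66+73 = 267.
Difference = 237 − 267 = -30.

-30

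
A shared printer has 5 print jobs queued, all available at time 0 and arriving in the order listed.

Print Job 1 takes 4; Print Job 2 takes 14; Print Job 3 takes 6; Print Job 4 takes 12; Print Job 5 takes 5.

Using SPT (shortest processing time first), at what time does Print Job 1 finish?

4

SPT (increasing processing time): Print Job 1 Print Job 5 Print Job 3 Print Job 4 Print Job 2.
Print Job 1: 0→4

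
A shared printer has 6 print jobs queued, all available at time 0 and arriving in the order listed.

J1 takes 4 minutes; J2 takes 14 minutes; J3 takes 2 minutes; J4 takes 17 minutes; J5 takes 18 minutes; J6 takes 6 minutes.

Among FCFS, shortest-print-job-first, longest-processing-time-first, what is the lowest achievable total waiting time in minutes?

89

FIFO (arrival order): J1 J2 J3 J4 J5 J6.
J1: waits 0, runs 0→4
J2: waits 4, runs 4→18
J3: waits 18, runs 18→20
J4: waits 20, runs 20→37
J5: waits 37, runs 37→55
J6: waits 55, runs 55→61
Sum = 0+4+18+20+37+55 = 134.
SPT (increasing processing time): J3 J1 J6 J2 J4 J5.
J3: waits 0, runs 0→2
J1: waits 2, runs 2→6
J6: waits 6, runs 6→12
J2: waits 12, runs 12→26
J4: waits 26, runs 26→43
J5: waits 43, runs 43→61
Sum = 0+2+6+12+26+43 = 89.
LPT (decreasing processing time): J5 J4 J2 J6 J1 J3.
J5: waits 0, runs 0→18
J4: waits 18, runs 18→35
J2: waits 35, runs 35→49
J6: waits 49, runs 49→55
J1: waits 55, runs 55→59
J3: waits 59, runs 59→61
Sum = 0+18+35+49+55+59 = 216.
FIFO 134, SPT 89, LPT 216 → minimum 89.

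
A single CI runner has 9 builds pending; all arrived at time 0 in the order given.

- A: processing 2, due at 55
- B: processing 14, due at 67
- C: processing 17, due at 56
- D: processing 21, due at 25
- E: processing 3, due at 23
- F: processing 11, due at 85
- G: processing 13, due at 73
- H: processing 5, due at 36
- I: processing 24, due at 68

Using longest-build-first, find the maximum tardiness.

85

LPT (decreasing processing time): I D C B G F H E A.
I: 0→24, due 68, tardiness 0
D: 24→45, due 25, tardiness 20
C: 45→62, due 56, tardiness 6
B: 62→76, due 67, tardiness 9
G: 76→89, due 73, tardiness 16
F: 89→100, due 85, tardiness 15
H: 100→105, due 36, tardiness 69
E: 105→108, due 23, tardiness 85
A: 108→110, due 55, tardiness 55
Maximum = 85.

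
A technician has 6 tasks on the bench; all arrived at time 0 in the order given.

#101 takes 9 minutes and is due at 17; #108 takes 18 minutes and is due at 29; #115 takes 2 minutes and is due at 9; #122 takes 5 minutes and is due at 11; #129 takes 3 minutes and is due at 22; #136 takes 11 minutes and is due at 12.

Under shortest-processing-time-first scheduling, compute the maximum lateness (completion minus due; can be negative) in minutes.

19

SPT (increasing processing time): #115 #129 #122 #101 #136 #108.
#115: 0→2, due 9, lateness -7
#129: 2→5, due 22, lateness -17
#122: 5→10, due 11, lateness -1
#101: 10→19, due 17, lateness 2
#136: 19→30, due 12, lateness 18
#108: 30→48, due 29, lateness 19
Maximum = 19.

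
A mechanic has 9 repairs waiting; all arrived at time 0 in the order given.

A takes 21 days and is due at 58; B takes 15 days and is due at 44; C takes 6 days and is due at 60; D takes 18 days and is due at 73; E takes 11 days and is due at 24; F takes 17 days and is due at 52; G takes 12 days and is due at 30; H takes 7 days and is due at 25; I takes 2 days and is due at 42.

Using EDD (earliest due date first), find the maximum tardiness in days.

36

EDD (increasing due date): E H G I B F A C D.
E: 0→11, due 24, tardiness 0
H: 11→18, due 25, tardiness 0
G: 18→30, due 30, tardiness 0
I: 30→32, due 42, tardiness 0
B: 32→47, due 44, tardiness 3
F: 47→64, due 52, tardiness 12
A: 64→85, due 58, tardiness 27
C: 85→91, due 60, tardiness 31
D: 91→109, due 73, tardiness 36
Maximum = 36.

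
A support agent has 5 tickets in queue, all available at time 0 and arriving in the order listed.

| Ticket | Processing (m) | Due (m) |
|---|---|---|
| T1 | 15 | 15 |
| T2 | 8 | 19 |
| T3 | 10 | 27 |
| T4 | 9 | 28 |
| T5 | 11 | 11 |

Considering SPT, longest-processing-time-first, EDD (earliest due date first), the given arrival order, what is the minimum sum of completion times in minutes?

143

SPT (increasing processing time): T2 T4 T3 T5 T1.
T2: 0→8
T4: 8→17
T3: 17→27
T5: 27→38
T1: 38→53
Sum = 8+17+27+38+53 = 143.
LPT (decreasing processing time): T1 T5 T3 T4 T2.
T1: 0→15
T5: 15→26
T3: 26→36
T4: 36→45
T2: 45→53
Sum = 15+26+36+45+53 = 175.
EDD (increasing due date): T5 T1 T2 T3 T4.
T5: 0→11
T1: 11→26
T2: 26→34
T3: 34→44
T4: 44→53
Sum = 11+26+34+44+53 = 168.
FIFO (arrival order): T1 T2 T3 T4 T5.
T1: 0→15
T2: 15→23
T3: 23→33
T4: 33→42
T5: 42→53
Sum = 15+23+33+42+53 = 166.
SPT 143, LPT 175, EDD 168, FIFO 166 → minimum 143.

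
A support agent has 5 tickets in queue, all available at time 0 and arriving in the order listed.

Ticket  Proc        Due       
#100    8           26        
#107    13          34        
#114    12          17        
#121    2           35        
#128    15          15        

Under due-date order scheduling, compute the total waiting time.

EDD (increasing due date): #128 #114 #100 #107 #121.
#128: waits 0, runs 0→15
#114: waits 15, runs 15→27
#100: waits 27, runs 27→35
#107: waits 35, runs 35→48
#121: waits 48, runs 48→50
Sum = 0+15+27+35+48 = 125.

125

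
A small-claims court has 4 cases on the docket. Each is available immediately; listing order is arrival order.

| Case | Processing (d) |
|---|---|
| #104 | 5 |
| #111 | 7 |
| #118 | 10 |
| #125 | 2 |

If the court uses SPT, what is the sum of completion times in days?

47

SPT (increasing processing time): #125 #104 #111 #118.
#125: 0→2
#104: 2→7
#111: 7→14
#118: 14→24
Sum = 2+7+14+24 = 47.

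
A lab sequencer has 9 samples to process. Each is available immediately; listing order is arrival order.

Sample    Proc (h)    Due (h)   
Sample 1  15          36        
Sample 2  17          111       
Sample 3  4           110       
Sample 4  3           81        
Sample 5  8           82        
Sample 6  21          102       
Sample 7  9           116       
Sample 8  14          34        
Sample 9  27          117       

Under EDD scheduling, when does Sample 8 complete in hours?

EDD (increasing due date): Sample 8 Sample 1 Sample 4 Sample 5 Sample 6 Sample 3 Sample 2 Sample 7 Sample 9.
Sample 8: 0→14

14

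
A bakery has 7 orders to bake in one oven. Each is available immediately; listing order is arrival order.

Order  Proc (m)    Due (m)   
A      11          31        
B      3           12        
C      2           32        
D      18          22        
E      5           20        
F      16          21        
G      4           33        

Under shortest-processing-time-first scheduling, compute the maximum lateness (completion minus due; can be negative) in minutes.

SPT (increasing processing time): C B G E A F D.
C: 0→2, due 32, lateness -30
B: 2→5, due 12, lateness -7
G: 5→9, due 33, lateness -24
E: 9→14, due 20, lateness -6
A: 14→25, due 31, lateness -6
F: 25→41, due 21, lateness 20
D: 41→59, due 22, lateness 37
Maximum = 37.

37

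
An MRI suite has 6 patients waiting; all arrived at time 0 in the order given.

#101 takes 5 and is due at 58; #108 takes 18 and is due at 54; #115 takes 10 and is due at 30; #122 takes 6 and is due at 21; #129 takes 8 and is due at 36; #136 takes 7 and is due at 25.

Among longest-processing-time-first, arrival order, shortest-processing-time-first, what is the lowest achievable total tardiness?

LPT (decreasing processing time): #108 #115 #129 #136 #122 #101.
#108: 0→18, due 54, tardiness 0
#115: 18→28, due 30, tardiness 0
#129: 28→36, due 36, tardiness 0
#136: 36→43, due 25, tardiness 18
#122: 43→49, due 21, tardiness 28
#101: 49→54, due 58, tardiness 0
Sum = 0+0+0+18+28+0 = 46.
FIFO (arrival order): #101 #108 #115 #122 #129 #136.
#101: 0→5, due 58, tardiness 0
#108: 5→23, due 54, tardiness 0
#115: 23→33, due 30, tardiness 3
#122: 33→39, due 21, tardiness 18
#129: 39→47, due 36, tardiness 11
#136: 47→54, due 25, tardiness 29
Sum = 0+0+3+18+11+29 = 61.
SPT (increasing processing time): #101 #122 #136 #129 #115 #108.
#101: 0→5, due 58, tardiness 0
#122: 5→11, due 21, tardiness 0
#136: 11→18, due 25, tardiness 0
#129: 18→26, due 36, tardiness 0
#115: 26→36, due 30, tardiness 6
#108: 36→54, due 54, tardiness 0
Sum = 0+0+0+0+6+0 = 6.
LPT 46, FIFO 61, SPT 6 → minimum 6.

6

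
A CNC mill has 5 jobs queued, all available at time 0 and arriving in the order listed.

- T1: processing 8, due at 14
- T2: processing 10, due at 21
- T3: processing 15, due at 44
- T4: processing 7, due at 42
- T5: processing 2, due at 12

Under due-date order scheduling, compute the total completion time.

EDD (increasing due date): T5 T1 T2 T4 T3.
T5: 0→2
T1: 2→10
T2: 10→20
T4: 20→27
T3: 27→42
Sum = 2+10+20+27+42 = 101.

101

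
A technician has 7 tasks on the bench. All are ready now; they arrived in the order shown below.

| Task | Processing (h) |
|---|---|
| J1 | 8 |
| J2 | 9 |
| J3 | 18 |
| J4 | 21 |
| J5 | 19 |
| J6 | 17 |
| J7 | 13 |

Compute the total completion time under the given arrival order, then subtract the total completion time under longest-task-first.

FIFO (arrival order): J1 J2 J3 J4 J5 J6 J7.
J1: 0→8
J2: 8→17
J3: 17→35
J4: 35→56
J5: 56→75
J6: 75→92
J7: 92→105
Sum = 8+17+35+56+75+92+105 = 388.
LPT (decreasing processing time): J4 J5 J3 J6 J7 J2 J1.
J4: 0→21
J5: 21→40
J3: 40→58
J6: 58→75
J7: 75→88
J2: 88→97
J1: 97→105
Sum = 21+40+58+75+88+97+105 = 484.
Difference = 388 − 484 = -96.

-96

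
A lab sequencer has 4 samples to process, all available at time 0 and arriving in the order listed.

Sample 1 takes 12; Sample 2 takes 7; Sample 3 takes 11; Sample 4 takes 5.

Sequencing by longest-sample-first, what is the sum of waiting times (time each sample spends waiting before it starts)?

LPT (decreasing processing time): Sample 1 Sample 3 Sample 2 Sample 4.
Sample 1: waits 0, runs 0→12
Sample 3: waits 12, runs 12→23
Sample 2: waits 23, runs 23→30
Sample 4: waits 30, runs 30→35
Sum = 0+12+23+30 = 65.

65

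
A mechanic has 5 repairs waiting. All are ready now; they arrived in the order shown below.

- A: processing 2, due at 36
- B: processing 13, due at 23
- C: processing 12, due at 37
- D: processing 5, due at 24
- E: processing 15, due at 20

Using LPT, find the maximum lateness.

LPT (decreasing processing time): E B C D A.
E: 0→15, due 20, lateness -5
B: 15→28, due 23, lateness 5
C: 28→40, due 37, lateness 3
D: 40→45, due 24, lateness 21
A: 45→47, due 36, lateness 11
Maximum = 21.

21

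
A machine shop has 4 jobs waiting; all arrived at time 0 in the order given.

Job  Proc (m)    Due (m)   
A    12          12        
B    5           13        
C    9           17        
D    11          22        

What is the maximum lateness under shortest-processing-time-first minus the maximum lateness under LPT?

SPT (increasing processing time): B C D A.
B: 0→5, due 13, lateness -8
C: 5→14, due 17, lateness -3
D: 14→25, due 22, lateness 3
A: 25→37, due 12, lateness 25
Maximum = 25.
LPT (decreasing processing time): A D C B.
A: 0→12, due 12, lateness 0
D: 12→23, due 22, lateness 1
C: 23→32, due 17, lateness 15
B: 32→37, due 13, lateness 24
Maximum = 24.
Difference = 25 − 24 = 1.

1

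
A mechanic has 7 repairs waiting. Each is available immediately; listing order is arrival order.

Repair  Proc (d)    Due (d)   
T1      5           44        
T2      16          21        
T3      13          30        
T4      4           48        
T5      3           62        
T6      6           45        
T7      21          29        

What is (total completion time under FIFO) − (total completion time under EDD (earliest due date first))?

-98

FIFO (arrival order): T1 T2 T3 T4 T5 T6 T7.
T1: 0→5
T2: 5→21
T3: 21→34
T4: 34→38
T5: 38→41
T6: 41→47
T7: 47→68
Sum = 5+21+34+38+41+47+68 = 254.
EDD (increasing due date): T2 T7 T3 T1 T6 T4 T5.
T2: 0→16
T7: 16→37
T3: 37→50
T1: 50→55
T6: 55→61
T4: 61→65
T5: 65→68
Sum = 16+37+50+55+61+65+68 = 352.
Difference = 254 − 352 = -98.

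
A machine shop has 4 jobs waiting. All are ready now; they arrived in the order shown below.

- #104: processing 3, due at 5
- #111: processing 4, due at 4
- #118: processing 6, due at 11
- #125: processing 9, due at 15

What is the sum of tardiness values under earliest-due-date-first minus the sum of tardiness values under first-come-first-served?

-1

EDD (increasing due date): #111 #104 #118 #125.
#111: 0→4, due 4, tardiness 0
#104: 4→7, due 5, tardiness 2
#118: 7→13, due 11, tardiness 2
#125: 13→22, due 15, tardiness 7
Sum = 0+2+2+7 = 11.
FIFO (arrival order): #104 #111 #118 #125.
#104: 0→3, due 5, tardiness 0
#111: 3→7, due 4, tardiness 3
#118: 7→13, due 11, tardiness 2
#125: 13→22, due 15, tardiness 7
Sum = 0+3+2+7 = 12.
Difference = 11 − 12 = -1.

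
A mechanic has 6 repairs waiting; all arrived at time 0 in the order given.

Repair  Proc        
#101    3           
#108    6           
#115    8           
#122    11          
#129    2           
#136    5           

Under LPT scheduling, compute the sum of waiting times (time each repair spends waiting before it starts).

LPT (decreasing processing time): #122 #115 #108 #136 #101 #129.
#122: waits 0, runs 0→11
#115: waits 11, runs 11→19
#108: waits 19, runs 19→25
#136: waits 25, runs 25→30
#101: waits 30, runs 30→33
#129: waits 33, runs 33→35
Sum = 0+11+19+25+30+33 = 118.

118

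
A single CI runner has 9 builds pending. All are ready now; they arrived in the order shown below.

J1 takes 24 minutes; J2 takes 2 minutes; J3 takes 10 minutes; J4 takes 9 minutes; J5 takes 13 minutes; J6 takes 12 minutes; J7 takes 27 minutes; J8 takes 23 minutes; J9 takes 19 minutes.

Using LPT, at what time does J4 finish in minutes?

LPT (decreasing processing time): J7 J1 J8 J9 J5 J6 J3 J4 J2.
J7: 0→27
J1: 27→51
J8: 51→74
J9: 74→93
J5: 93→106
J6: 106→118
J3: 118→128
J4: 128→137

137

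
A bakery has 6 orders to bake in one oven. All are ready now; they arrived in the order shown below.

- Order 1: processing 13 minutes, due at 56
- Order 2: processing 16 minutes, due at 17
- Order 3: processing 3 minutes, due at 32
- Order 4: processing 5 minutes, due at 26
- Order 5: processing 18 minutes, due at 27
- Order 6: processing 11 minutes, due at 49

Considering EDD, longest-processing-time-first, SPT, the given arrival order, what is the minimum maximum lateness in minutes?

12

EDD (increasing due date): Order 2 Order 4 Order 5 Order 3 Order 6 Order 1.
Order 2: 0→16, due 17, lateness -1
Order 4: 16→21, due 26, lateness -5
Order 5: 21→39, due 27, lateness 12
Order 3: 39→42, due 32, lateness 10
Order 6: 42→53, due 49, lateness 4
Order 1: 53→66, due 56, lateness 10
Maximum = 12.
LPT (decreasing processing time): Order 5 Order 2 Order 1 Order 6 Order 4 Order 3.
Order 5: 0→18, due 27, lateness -9
Order 2: 18→34, due 17, lateness 17
Order 1: 34→47, due 56, lateness -9
Order 6: 47→58, due 49, lateness 9
Order 4: 58→63, due 26, lateness 37
Order 3: 63→66, due 32, lateness 34
Maximum = 37.
SPT (increasing processing time): Order 3 Order 4 Order 6 Order 1 Order 2 Order 5.
Order 3: 0→3, due 32, lateness -29
Order 4: 3→8, due 26, lateness -18
Order 6: 8→19, due 49, lateness -30
Order 1: 19→32, due 56, lateness -24
Order 2: 32→48, due 17, lateness 31
Order 5: 48→66, due 27, lateness 39
Maximum = 39.
FIFO (arrival order): Order 1 Order 2 Order 3 Order 4 Order 5 Order 6.
Order 1: 0→13, due 56, lateness -43
Order 2: 13→29, due 17, lateness 12
Order 3: 29→32, due 32, lateness 0
Order 4: 32→37, due 26, lateness 11
Order 5: 37→55, due 27, lateness 28
Order 6: 55→66, due 49, lateness 17
Maximum = 28.
EDD 12, LPT 37, SPT 39, FIFO 28 → minimum 12.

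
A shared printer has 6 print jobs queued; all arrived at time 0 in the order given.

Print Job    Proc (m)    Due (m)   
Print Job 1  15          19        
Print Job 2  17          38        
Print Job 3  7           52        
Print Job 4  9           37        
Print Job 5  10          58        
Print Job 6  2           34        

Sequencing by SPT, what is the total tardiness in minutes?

SPT (increasing processing time): Print Job 6 Print Job 3 Print Job 4 Print Job 5 Print Job 1 Print Job 2.
Print Job 6: 0→2, due 34, tardiness 0
Print Job 3: 2→9, due 52, tardiness 0
Print Job 4: 9→18, due 37, tardiness 0
Print Job 5: 18→28, due 58, tardiness 0
Print Job 1: 28→43, due 19, tardiness 24
Print Job 2: 43→60, due 38, tardiness 22
Sum = 0+0+0+0+24+22 = 46.

46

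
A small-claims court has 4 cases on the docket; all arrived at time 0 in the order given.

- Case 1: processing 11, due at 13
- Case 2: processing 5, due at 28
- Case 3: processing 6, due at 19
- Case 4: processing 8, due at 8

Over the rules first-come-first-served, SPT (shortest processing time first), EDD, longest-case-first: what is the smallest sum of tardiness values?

14

FIFO (arrival order): Case 1 Case 2 Case 3 Case 4.
Case 1: 0→11, due 13, tardiness 0
Case 2: 11→16, due 28, tardiness 0
Case 3: 16→22, due 19, tardiness 3
Case 4: 22→30, due 8, tardiness 22
Sum = 0+0+3+22 = 25.
SPT (increasing processing time): Case 2 Case 3 Case 4 Case 1.
Case 2: 0→5, due 28, tardiness 0
Case 3: 5→11, due 19, tardiness 0
Case 4: 11→19, due 8, tardiness 11
Case 1: 19→30, due 13, tardiness 17
Sum = 0+0+11+17 = 28.
EDD (increasing due date): Case 4 Case 1 Case 3 Case 2.
Case 4: 0→8, due 8, tardiness 0
Case 1: 8→19, due 13, tardiness 6
Case 3: 19→25, due 19, tardiness 6
Case 2: 25→30, due 28, tardiness 2
Sum = 0+6+6+2 = 14.
LPT (decreasing processing time): Case 1 Case 4 Case 3 Case 2.
Case 1: 0→11, due 13, tardiness 0
Case 4: 11→19, due 8, tardiness 11
Case 3: 19→25, due 19, tardiness 6
Case 2: 25→30, due 28, tardiness 2
Sum = 0+11+6+2 = 19.
FIFO 25, SPT 28, EDD 14, LPT 19 → minimum 14.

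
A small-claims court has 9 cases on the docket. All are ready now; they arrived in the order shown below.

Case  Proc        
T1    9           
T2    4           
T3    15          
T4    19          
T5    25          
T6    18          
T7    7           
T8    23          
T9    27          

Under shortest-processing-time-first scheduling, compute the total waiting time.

410

SPT (increasing processing time): T2 T7 T1 T3 T6 T4 T8 T5 T9.
T2: waits 0, runs 0→4
T7: waits 4, runs 4→11
T1: waits 11, runs 11→20
T3: waits 20, runs 20→35
T6: waits 35, runs 35→53
T4: waits 53, runs 53→72
T8: waits 72, runs 72→95
T5: waits 95, runs 95→120
T9: waits 120, runs 120→147
Sum = 0+4+11+20+35+53+72+95+120 = 410.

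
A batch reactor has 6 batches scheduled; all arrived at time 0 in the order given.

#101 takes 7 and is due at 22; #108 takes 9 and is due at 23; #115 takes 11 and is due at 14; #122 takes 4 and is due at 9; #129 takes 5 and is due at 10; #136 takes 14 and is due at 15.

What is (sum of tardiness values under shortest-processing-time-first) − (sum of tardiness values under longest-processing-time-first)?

SPT (increasing processing time): #122 #129 #101 #108 #115 #136.
#122: 0→4, due 9, tardiness 0
#129: 4→9, due 10, tardiness 0
#101: 9→16, due 22, tardiness 0
#108: 16→25, due 23, tardiness 2
#115: 25→36, due 14, tardiness 22
#136: 36→50, due 15, tardiness 35
Sum = 0+0+0+2+22+35 = 59.
LPT (decreasing processing time): #136 #115 #108 #101 #129 #122.
#136: 0→14, due 15, tardiness 0
#115: 14→25, due 14, tardiness 11
#108: 25→34, due 23, tardiness 11
#101: 34→41, due 22, tardiness 19
#129: 41→46, due 10, tardiness 36
#122: 46→50, due 9, tardiness 41
Sum = 0+11+11+19+36+41 = 118.
Difference = 59 − 118 = -59.

-59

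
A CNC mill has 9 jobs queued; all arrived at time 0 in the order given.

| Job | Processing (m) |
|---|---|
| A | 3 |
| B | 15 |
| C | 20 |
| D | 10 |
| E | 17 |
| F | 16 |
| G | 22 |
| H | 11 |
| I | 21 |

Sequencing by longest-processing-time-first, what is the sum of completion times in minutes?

LPT (decreasing processing time): G I C E F B H D A.
G: 0→22
I: 22→43
C: 43→63
E: 63→80
F: 80→96
B: 96→111
H: 111→122
D: 122→132
A: 132→135
Sum = 22+43+63+80+96+111+122+132+135 = 804.

804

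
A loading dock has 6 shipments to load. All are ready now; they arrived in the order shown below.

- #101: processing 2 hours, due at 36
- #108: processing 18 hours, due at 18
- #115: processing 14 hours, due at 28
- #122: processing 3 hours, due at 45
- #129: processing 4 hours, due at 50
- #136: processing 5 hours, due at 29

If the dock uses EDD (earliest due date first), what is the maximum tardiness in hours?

8

EDD (increasing due date): #108 #115 #136 #101 #122 #129.
#108: 0→18, due 18, tardiness 0
#115: 18→32, due 28, tardiness 4
#136: 32→37, due 29, tardiness 8
#101: 37→39, due 36, tardiness 3
#122: 39→42, due 45, tardiness 0
#129: 42→46, due 50, tardiness 0
Maximum = 8.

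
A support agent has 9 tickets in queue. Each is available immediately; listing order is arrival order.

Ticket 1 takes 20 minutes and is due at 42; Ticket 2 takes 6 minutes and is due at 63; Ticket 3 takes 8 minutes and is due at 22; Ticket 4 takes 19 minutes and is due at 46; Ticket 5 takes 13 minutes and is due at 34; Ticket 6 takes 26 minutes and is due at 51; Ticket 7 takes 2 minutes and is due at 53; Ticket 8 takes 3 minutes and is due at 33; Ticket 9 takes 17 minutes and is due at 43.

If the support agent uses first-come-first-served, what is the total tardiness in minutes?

268

FIFO (arrival order): Ticket 1 Ticket 2 Ticket 3 Ticket 4 Ticket 5 Ticket 6 Ticket 7 Ticket 8 Ticket 9.
Ticket 1: 0→20, due 42, tardiness 0
Ticket 2: 20→26, due 63, tardiness 0
Ticket 3: 26→34, due 22, tardiness 12
Ticket 4: 34→53, due 46, tardiness 7
Ticket 5: 53→66, due 34, tardiness 32
Ticket 6: 66→92, due 51, tardiness 41
Ticket 7: 92→94, due 53, tardiness 41
Ticket 8: 94→97, due 33, tardiness 64
Ticket 9: 97→114, due 43, tardiness 71
Sum = 0+0+12+7+32+41+41+64+71 = 268.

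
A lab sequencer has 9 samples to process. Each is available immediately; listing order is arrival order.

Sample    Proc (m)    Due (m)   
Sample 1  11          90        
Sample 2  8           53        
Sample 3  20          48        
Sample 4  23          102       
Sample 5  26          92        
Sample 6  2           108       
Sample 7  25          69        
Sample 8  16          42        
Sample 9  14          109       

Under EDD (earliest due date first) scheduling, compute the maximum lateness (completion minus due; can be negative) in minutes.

36

EDD (increasing due date): Sample 8 Sample 3 Sample 2 Sample 7 Sample 1 Sample 5 Sample 4 Sample 6 Sample 9.
Sample 8: 0→16, due 42, lateness -26
Sample 3: 16→36, due 48, lateness -12
Sample 2: 36→44, due 53, lateness -9
Sample 7: 44→69, due 69, lateness 0
Sample 1: 69→80, due 90, lateness -10
Sample 5: 80→106, due 92, lateness 14
Sample 4: 106→129, due 102, lateness 27
Sample 6: 129→131, due 108, lateness 23
Sample 9: 131→145, due 109, lateness 36
Maximum = 36.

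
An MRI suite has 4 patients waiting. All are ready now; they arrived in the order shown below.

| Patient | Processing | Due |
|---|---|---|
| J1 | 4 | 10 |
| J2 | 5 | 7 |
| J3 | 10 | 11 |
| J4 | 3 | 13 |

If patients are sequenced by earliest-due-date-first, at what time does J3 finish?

EDD (increasing due date): J2 J1 J3 J4.
J2: 0→5
J1: 5→9
J3: 9→19

19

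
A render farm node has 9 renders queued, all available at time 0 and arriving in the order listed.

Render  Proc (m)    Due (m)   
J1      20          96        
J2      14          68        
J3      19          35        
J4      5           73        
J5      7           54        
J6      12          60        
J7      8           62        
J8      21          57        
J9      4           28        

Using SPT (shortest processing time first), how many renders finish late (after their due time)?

SPT (increasing processing time): J9 J4 J5 J7 J6 J2 J3 J1 J8.
J9: 0→4, due 28, tardiness 0
J4: 4→9, due 73, tardiness 0
J5: 9→16, due 54, tardiness 0
J7: 16→24, due 62, tardiness 0
J6: 24→36, due 60, tardiness 0
J2: 36→50, due 68, tardiness 0
J3: 50→69, due 35, tardiness 34
J1: 69→89, due 96, tardiness 0
J8: 89→110, due 57, tardiness 53
Late renders: 2.

2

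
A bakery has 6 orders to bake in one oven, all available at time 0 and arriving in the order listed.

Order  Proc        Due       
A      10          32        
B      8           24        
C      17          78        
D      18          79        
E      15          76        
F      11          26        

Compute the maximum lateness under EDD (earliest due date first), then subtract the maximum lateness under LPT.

EDD (increasing due date): B F A E C D.
B: 0→8, due 24, lateness -16
F: 8→19, due 26, lateness -7
A: 19→29, due 32, lateness -3
E: 29→44, due 76, lateness -32
C: 44→61, due 78, lateness -17
D: 61→79, due 79, lateness 0
Maximum = 0.
LPT (decreasing processing time): D C E F A B.
D: 0→18, due 79, lateness -61
C: 18→35, due 78, lateness -43
E: 35→50, due 76, lateness -26
F: 50→61, due 26, lateness 35
A: 61→71, due 32, lateness 39
B: 71→79, due 24, lateness 55
Maximum = 55.
Difference = 0 − 55 = -55.

-55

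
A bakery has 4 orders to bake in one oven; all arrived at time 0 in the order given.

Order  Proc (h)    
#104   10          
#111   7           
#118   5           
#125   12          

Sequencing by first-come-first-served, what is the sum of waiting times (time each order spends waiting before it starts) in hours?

FIFO (arrival order): #104 #111 #118 #125.
#104: waits 0, runs 0→10
#111: waits 10, runs 10→17
#118: waits 17, runs 17→22
#125: waits 22, runs 22→34
Sum = 0+10+17+22 = 49.

49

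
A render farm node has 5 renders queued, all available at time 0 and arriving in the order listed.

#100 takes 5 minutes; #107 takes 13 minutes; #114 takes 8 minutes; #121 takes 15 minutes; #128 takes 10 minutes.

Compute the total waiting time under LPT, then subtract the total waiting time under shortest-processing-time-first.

LPT (decreasing processing time): #121 #107 #128 #114 #100.
#121: waits 0, runs 0→15
#107: waits 15, runs 15→28
#128: waits 28, runs 28→38
#114: waits 38, runs 38→46
#100: waits 46, runs 46→51
Sum = 0+15+28+38+46 = 127.
SPT (increasing processing time): #100 #114 #128 #107 #121.
#100: waits 0, runs 0→5
#114: waits 5, runs 5→13
#128: waits 13, runs 13→23
#107: waits 23, runs 23→36
#121: waits 36, runs 36→51
Sum = 0+5+13+23+36 = 77.
Difference = 127 − 77 = 50.

50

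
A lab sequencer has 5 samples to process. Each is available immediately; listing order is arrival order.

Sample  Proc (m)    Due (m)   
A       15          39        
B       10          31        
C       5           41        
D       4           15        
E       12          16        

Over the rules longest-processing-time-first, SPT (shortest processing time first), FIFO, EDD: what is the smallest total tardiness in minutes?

7

LPT (decreasing processing time): A E B C D.
A: 0→15, due 39, tardiness 0
E: 15→27, due 16, tardiness 11
B: 27→37, due 31, tardiness 6
C: 37→42, due 41, tardiness 1
D: 42→46, due 15, tardiness 31
Sum = 0+11+6+1+31 = 49.
SPT (increasing processing time): D C B E A.
D: 0→4, due 15, tardiness 0
C: 4→9, due 41, tardiness 0
B: 9→19, due 31, tardiness 0
E: 19→31, due 16, tardiness 15
A: 31→46, due 39, tardiness 7
Sum = 0+0+0+15+7 = 22.
FIFO (arrival order): A B C D E.
A: 0→15, due 39, tardiness 0
B: 15→25, due 31, tardiness 0
C: 25→30, due 41, tardiness 0
D: 30→34, due 15, tardiness 19
E: 34→46, due 16, tardiness 30
Sum = 0+0+0+19+30 = 49.
EDD (increasing due date): D E B A C.
D: 0→4, due 15, tardiness 0
E: 4→16, due 16, tardiness 0
B: 16→26, due 31, tardiness 0
A: 26→41, due 39, tardiness 2
C: 41→46, due 41, tardiness 5
Sum = 0+0+0+2+5 = 7.
LPT 49, SPT 22, FIFO 49, EDD 7 → minimum 7.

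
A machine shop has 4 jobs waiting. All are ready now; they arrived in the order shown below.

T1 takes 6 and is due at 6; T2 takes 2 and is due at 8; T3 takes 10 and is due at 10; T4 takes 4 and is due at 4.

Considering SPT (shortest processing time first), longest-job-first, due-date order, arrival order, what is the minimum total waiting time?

20

SPT (increasing processing time): T2 T4 T1 T3.
T2: waits 0, runs 0→2
T4: waits 2, runs 2→6
T1: waits 6, runs 6→12
T3: waits 12, runs 12→22
Sum = 0+2+6+12 = 20.
LPT (decreasing processing time): T3 T1 T4 T2.
T3: waits 0, runs 0→10
T1: waits 10, runs 10→16
T4: waits 16, runs 16→20
T2: waits 20, runs 20→22
Sum = 0+10+16+20 = 46.
EDD (increasing due date): T4 T1 T2 T3.
T4: waits 0, runs 0→4
T1: waits 4, runs 4→10
T2: waits 10, runs 10→12
T3: waits 12, runs 12→22
Sum = 0+4+10+12 = 26.
FIFO (arrival order): T1 T2 T3 T4.
T1: waits 0, runs 0→6
T2: waits 6, runs 6→8
T3: waits 8, runs 8→18
T4: waits 18, runs 18→22
Sum = 0+6+8+18 = 32.
SPT 20, LPT 46, EDD 26, FIFO 32 → minimum 20.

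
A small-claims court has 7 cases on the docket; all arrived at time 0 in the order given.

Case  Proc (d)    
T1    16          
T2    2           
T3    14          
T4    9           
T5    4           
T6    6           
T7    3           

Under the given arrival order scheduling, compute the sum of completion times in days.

257

FIFO (arrival order): T1 T2 T3 T4 T5 T6 T7.
T1: 0→16
T2: 16→18
T3: 18→32
T4: 32→41
T5: 41→45
T6: 45→51
T7: 51→54
Sum = 16+18+32+41+45+51+54 = 257.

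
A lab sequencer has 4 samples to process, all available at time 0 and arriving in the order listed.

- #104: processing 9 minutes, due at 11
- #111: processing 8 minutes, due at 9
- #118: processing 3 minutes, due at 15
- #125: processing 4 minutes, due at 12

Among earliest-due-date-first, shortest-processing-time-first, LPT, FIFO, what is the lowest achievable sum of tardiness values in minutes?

19

EDD (increasing due date): #111 #104 #125 #118.
#111: 0→8, due 9, tardiness 0
#104: 8→17, due 11, tardiness 6
#125: 17→21, due 12, tardiness 9
#118: 21→24, due 15, tardiness 9
Sum = 0+6+9+9 = 24.
SPT (increasing processing time): #118 #125 #111 #104.
#118: 0→3, due 15, tardiness 0
#125: 3→7, due 12, tardiness 0
#111: 7→15, due 9, tardiness 6
#104: 15→24, due 11, tardiness 13
Sum = 0+0+6+13 = 19.
LPT (decreasing processing time): #104 #111 #125 #118.
#104: 0→9, due 11, tardiness 0
#111: 9→17, due 9, tardiness 8
#125: 17→21, due 12, tardiness 9
#118: 21→24, due 15, tardiness 9
Sum = 0+8+9+9 = 26.
FIFO (arrival order): #104 #111 #118 #125.
#104: 0→9, due 11, tardiness 0
#111: 9→17, due 9, tardiness 8
#118: 17→20, due 15, tardiness 5
#125: 20→24, due 12, tardiness 12
Sum = 0+8+5+12 = 25.
EDD 24, SPT 19, LPT 26, FIFO 25 → minimum 19.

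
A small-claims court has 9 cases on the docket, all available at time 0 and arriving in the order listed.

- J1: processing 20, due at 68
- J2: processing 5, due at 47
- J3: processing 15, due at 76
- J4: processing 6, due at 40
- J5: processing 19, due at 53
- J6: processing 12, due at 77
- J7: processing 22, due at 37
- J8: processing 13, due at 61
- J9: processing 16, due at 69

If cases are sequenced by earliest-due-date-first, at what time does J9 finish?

101

EDD (increasing due date): J7 J4 J2 J5 J8 J1 J9 J3 J6.
J7: 0→22
J4: 22→28
J2: 28→33
J5: 33→52
J8: 52→65
J1: 65→85
J9: 85→101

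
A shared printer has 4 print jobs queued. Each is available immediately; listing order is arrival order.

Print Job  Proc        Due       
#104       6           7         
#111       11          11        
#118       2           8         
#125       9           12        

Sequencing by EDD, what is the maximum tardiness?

EDD (increasing due date): #104 #118 #111 #125.
#104: 0→6, due 7, tardiness 0
#118: 6→8, due 8, tardiness 0
#111: 8→19, due 11, tardiness 8
#125: 19→28, due 12, tardiness 16
Maximum = 16.

16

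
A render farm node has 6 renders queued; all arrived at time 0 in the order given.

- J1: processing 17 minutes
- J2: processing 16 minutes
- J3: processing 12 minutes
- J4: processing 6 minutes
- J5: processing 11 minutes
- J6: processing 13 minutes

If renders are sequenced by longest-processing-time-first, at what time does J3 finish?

58

LPT (decreasing processing time): J1 J2 J6 J3 J5 J4.
J1: 0→17
J2: 17→33
J6: 33→46
J3: 46→58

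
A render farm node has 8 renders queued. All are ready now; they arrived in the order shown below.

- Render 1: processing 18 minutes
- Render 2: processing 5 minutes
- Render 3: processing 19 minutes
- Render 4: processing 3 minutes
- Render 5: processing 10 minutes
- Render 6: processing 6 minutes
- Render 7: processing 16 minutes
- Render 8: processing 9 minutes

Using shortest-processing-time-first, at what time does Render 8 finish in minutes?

SPT (increasing processing time): Render 4 Render 2 Render 6 Render 8 Render 5 Render 7 Render 1 Render 3.
Render 4: 0→3
Render 2: 3→8
Render 6: 8→14
Render 8: 14→23

23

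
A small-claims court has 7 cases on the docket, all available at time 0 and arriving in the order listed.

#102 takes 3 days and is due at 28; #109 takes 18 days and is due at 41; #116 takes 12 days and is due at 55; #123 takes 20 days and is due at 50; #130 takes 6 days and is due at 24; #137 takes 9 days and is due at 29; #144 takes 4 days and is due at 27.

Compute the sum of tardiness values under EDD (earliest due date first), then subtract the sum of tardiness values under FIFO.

EDD (increasing due date): #130 #144 #102 #137 #109 #123 #116.
#130: 0→6, due 24, tardiness 0
#144: 6→10, due 27, tardiness 0
#102: 10→13, due 28, tardiness 0
#137: 13→22, due 29, tardiness 0
#109: 22→40, due 41, tardiness 0
#123: 40→60, due 50, tardiness 10
#116: 60→72, due 55, tardiness 17
Sum = 0+0+0+0+0+10+17 = 27.
FIFO (arrival order): #102 #109 #116 #123 #130 #137 #144.
#102: 0→3, due 28, tardiness 0
#109: 3→21, due 41, tardiness 0
#116: 21→33, due 55, tardiness 0
#123: 33→53, due 50, tardiness 3
#130: 53→59, due 24, tardiness 35
#137: 59→68, due 29, tardiness 39
#144: 68→72, due 27, tardiness 45
Sum = 0+0+0+3+35+39+45 = 122.
Difference = 27 − 122 = -95.

-95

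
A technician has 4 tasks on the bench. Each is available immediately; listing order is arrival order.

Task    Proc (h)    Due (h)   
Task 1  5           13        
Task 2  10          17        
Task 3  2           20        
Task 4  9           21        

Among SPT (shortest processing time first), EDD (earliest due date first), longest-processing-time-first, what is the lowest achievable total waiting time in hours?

25

SPT (increasing processing time): Task 3 Task 1 Task 4 Task 2.
Task 3: waits 0, runs 0→2
Task 1: waits 2, runs 2→7
Task 4: waits 7, runs 7→16
Task 2: waits 16, runs 16→26
Sum = 0+2+7+16 = 25.
EDD (increasing due date): Task 1 Task 2 Task 3 Task 4.
Task 1: waits 0, runs 0→5
Task 2: waits 5, runs 5→15
Task 3: waits 15, runs 15→17
Task 4: waits 17, runs 17→26
Sum = 0+5+15+17 = 37.
LPT (decreasing processing time): Task 2 Task 4 Task 1 Task 3.
Task 2: waits 0, runs 0→10
Task 4: waits 10, runs 10→19
Task 1: waits 19, runs 19→24
Task 3: waits 24, runs 24→26
Sum = 0+10+19+24 = 53.
SPT 25, EDD 37, LPT 53 → minimum 25.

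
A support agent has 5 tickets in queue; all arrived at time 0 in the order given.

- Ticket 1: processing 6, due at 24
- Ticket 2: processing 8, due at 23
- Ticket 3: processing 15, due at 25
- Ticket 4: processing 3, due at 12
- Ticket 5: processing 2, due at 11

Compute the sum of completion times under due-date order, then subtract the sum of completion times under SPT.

2

EDD (increasing due date): Ticket 5 Ticket 4 Ticket 2 Ticket 1 Ticket 3.
Ticket 5: 0→2
Ticket 4: 2→5
Ticket 2: 5→13
Ticket 1: 13→19
Ticket 3: 19→34
Sum = 2+5+13+19+34 = 73.
SPT (increasing processing time): Ticket 5 Ticket 4 Ticket 1 Ticket 2 Ticket 3.
Ticket 5: 0→2
Ticket 4: 2→5
Ticket 1: 5→11
Ticket 2: 11→19
Ticket 3: 19→34
Sum = 2+5+11+19+34 = 71.
Difference = 73 − 71 = 2.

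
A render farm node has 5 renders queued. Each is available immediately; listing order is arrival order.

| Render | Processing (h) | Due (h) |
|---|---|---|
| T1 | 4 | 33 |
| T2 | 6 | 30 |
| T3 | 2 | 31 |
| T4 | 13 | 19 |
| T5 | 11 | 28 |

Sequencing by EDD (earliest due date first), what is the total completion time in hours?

135

EDD (increasing due date): T4 T5 T2 T3 T1.
T4: 0→13
T5: 13→24
T2: 24→30
T3: 30→32
T1: 32→36
Sum = 13+24+30+32+36 = 135.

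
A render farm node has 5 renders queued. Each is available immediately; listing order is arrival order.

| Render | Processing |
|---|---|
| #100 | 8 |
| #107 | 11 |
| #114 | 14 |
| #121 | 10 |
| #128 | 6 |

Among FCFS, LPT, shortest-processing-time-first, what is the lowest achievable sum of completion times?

128

FIFO (arrival order): #100 #107 #114 #121 #128.
#100: 0→8
#107: 8→19
#114: 19→33
#121: 33→43
#128: 43→49
Sum = 8+19+33+43+49 = 152.
LPT (decreasing processing time): #114 #107 #121 #100 #128.
#114: 0→14
#107: 14→25
#121: 25→35
#100: 35→43
#128: 43→49
Sum = 14+25+35+43+49 = 166.
SPT (increasing processing time): #128 #100 #121 #107 #114.
#128: 0→6
#100: 6→14
#121: 14→24
#107: 24→35
#114: 35→49
Sum = 6+14+24+35+49 = 128.
FIFO 152, LPT 166, SPT 128 → minimum 128.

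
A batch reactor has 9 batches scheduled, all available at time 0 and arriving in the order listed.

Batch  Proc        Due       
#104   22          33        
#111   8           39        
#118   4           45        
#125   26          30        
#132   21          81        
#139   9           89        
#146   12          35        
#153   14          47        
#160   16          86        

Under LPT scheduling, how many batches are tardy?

6

LPT (decreasing processing time): #125 #104 #132 #160 #153 #146 #139 #111 #118.
#125: 0→26, due 30, tardiness 0
#104: 26→48, due 33, tardiness 15
#132: 48→69, due 81, tardiness 0
#160: 69→85, due 86, tardiness 0
#153: 85→99, due 47, tardiness 52
#146: 99→111, due 35, tardiness 76
#139: 111→120, due 89, tardiness 31
#111: 120→128, due 39, tardiness 89
#118: 128→132, due 45, tardiness 87
Late batches: 6.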